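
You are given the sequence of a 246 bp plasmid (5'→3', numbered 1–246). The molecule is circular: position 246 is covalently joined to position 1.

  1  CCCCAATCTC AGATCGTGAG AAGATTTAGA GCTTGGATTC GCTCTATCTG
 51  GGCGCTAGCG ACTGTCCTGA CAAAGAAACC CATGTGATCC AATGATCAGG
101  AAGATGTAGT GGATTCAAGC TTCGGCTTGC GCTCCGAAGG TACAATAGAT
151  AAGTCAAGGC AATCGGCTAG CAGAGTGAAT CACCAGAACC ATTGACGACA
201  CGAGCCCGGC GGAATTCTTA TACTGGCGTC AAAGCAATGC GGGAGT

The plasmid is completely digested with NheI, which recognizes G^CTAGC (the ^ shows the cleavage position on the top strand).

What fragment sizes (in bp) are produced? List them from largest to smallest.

134, 112 bp

NheI sites (GCTAGC) start at positions 54, 166.
NheI cuts after the first base of each site, so after positions 54, 166.
Circular molecule, 2 cuts → 2 fragments:
  55–166 → 112 bp
  167–246 then 1–54 → 80 + 54 = 134 bp
Sorted largest to smallest: 134, 112 bp.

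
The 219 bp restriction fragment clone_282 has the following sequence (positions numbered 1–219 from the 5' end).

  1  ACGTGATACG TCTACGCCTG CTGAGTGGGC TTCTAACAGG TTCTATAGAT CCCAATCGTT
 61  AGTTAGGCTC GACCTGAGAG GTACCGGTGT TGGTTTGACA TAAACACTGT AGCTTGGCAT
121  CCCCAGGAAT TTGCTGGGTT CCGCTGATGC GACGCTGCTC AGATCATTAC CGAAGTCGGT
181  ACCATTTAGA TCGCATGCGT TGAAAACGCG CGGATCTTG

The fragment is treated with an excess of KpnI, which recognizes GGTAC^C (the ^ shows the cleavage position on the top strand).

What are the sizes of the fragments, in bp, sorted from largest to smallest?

KpnI sites (GGTACC) start at positions 80, 178.
KpnI cuts after base 5 of each site (before the last base), so after positions 84, 182.
Linear molecule, 2 cuts → 3 fragments:
  1–84 → 84 bp
  85–182 → 98 bp
  183–219 → 37 bp
Sorted largest to smallest: 98, 84, 37 bp.

98, 84, 37 bp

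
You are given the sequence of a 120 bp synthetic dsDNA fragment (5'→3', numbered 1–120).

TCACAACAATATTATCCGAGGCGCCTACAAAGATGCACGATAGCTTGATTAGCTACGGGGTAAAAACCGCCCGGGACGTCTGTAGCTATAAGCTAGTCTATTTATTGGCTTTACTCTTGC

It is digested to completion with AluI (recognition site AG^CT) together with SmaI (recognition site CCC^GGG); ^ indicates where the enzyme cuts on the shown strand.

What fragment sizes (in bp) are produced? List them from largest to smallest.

43, 28, 20, 13, 9, 7 bp

AluI sites (AGCT) start at positions 42, 51, 84, 91.
AluI cuts after base 2 of each site, so after positions 43, 52, 85, 92.
The SmaI site (CCCGGG) starts at position 70.
SmaI cuts after base 3 of each site, so after position 72.
Combined cut positions: 43, 52, 72, 85, 92.
Linear molecule, 5 cuts → 6 fragments:
  1–43 → 43 bp
  44–52 → 9 bp
  53–72 → 20 bp
  73–85 → 13 bp
  86–92 → 7 bp
  93–120 → 28 bp
Sorted largest to smallest: 43, 28, 20, 13, 9, 7 bp.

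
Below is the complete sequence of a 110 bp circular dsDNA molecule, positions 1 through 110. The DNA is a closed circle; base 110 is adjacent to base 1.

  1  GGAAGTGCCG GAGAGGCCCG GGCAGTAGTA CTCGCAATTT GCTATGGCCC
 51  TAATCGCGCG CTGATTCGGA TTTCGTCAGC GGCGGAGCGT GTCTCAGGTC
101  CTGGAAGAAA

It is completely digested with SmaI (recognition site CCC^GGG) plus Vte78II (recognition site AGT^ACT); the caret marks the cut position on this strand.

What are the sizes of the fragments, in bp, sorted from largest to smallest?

100, 10 bp

The SmaI site (CCCGGG) starts at position 17.
SmaI cuts after base 3 of each site, so after position 19.
The Vte78II site (AGTACT) starts at position 27.
Vte78II cuts after base 3 of each site, so after position 29.
Combined cut positions: 19, 29.
Circular molecule, 2 cuts → 2 fragments:
  20–29 → 10 bp
  30–110 then 1–19 → 81 + 19 = 100 bp
Sorted largest to smallest: 100, 10 bp.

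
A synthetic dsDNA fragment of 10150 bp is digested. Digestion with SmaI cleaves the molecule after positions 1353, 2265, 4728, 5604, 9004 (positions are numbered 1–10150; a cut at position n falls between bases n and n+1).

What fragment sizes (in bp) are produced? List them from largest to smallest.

Linear molecule, 5 cuts → 6 fragments:
  1353 − 0 = 1353 bp
  2265 − 1353 = 912 bp
  4728 − 2265 = 2463 bp
  5604 − 4728 = 876 bp
  9004 − 5604 = 3400 bp
  10150 − 9004 = 1146 bp
Sorted largest to smallest: 3400, 2463, 1353, 1146, 912, 876 bp.

3400, 2463, 1353, 1146, 912, 876 bp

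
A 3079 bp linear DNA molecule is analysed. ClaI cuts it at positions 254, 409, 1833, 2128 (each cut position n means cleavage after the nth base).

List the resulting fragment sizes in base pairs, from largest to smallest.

Linear molecule, 4 cuts → 5 fragments:
  254 − 0 = 254 bp
  409 − 254 = 155 bp
  1833 − 409 = 1424 bp
  2128 − 1833 = 295 bp
  3079 − 2128 = 951 bp
Sorted largest to smallest: 1424, 951, 295, 254, 155 bp.

1424, 951, 295, 254, 155 bp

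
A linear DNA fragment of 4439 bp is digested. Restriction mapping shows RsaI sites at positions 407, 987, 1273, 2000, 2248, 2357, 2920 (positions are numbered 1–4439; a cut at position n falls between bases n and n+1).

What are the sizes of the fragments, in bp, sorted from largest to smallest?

1519, 727, 580, 563, 407, 286, 248, 109 bp

Linear molecule, 7 cuts → 8 fragments:
  407 − 0 = 407 bp
  987 − 407 = 580 bp
  1273 − 987 = 286 bp
  2000 − 1273 = 727 bp
  2248 − 2000 = 248 bp
  2357 − 2248 = 109 bp
  2920 − 2357 = 563 bp
  4439 − 2920 = 1519 bp
Sorted largest to smallest: 1519, 727, 580, 563, 407, 286, 248, 109 bp.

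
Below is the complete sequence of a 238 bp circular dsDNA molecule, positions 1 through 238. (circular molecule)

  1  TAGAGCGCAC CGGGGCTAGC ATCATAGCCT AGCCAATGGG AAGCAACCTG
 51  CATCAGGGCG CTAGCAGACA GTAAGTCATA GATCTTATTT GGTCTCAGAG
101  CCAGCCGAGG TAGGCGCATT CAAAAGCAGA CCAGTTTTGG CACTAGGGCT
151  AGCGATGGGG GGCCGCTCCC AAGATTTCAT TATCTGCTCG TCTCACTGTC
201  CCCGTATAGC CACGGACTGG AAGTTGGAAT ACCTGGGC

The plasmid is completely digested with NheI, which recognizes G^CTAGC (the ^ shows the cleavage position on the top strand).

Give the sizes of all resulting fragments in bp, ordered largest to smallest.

105, 88, 45 bp

NheI sites (GCTAGC) start at positions 15, 60, 148.
NheI cuts after the first base of each site, so after positions 15, 60, 148.
Circular molecule, 3 cuts → 3 fragments:
  16–60 → 45 bp
  61–148 → 88 bp
  149–238 then 1–15 → 90 + 15 = 105 bp
Sorted largest to smallest: 105, 88, 45 bp.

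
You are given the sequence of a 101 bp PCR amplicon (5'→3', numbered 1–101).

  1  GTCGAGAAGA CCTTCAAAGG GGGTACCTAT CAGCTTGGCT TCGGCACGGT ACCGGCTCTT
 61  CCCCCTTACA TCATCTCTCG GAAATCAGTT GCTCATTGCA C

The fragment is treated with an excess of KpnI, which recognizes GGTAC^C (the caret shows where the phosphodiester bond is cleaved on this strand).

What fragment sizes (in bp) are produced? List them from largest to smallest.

49, 26, 26 bp

KpnI sites (GGTACC) start at positions 22, 48.
KpnI cuts after base 5 of each site (before the last base), so after positions 26, 52.
Linear molecule, 2 cuts → 3 fragments:
  1–26 → 26 bp
  27–52 → 26 bp
  53–101 → 49 bp
Sorted largest to smallest: 49, 26, 26 bp.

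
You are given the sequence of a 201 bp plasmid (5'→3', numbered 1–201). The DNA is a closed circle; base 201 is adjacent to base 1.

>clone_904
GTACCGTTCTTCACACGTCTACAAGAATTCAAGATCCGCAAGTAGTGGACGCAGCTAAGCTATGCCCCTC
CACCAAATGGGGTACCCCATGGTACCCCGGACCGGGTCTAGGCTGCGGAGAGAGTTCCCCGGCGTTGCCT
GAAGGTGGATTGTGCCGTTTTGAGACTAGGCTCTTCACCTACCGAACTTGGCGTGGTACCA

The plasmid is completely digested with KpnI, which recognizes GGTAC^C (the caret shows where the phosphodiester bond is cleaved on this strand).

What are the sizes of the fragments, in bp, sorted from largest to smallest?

KpnI sites (GGTACC) start at positions 81, 91, 195.
KpnI cuts after base 5 of each site (before the last base), so after positions 85, 95, 199.
Circular molecule, 3 cuts → 3 fragments:
  86–95 → 10 bp
  96–199 → 104 bp
  200–201 then 1–85 → 2 + 85 = 87 bp
Sorted largest to smallest: 104, 87, 10 bp.

104, 87, 10 bp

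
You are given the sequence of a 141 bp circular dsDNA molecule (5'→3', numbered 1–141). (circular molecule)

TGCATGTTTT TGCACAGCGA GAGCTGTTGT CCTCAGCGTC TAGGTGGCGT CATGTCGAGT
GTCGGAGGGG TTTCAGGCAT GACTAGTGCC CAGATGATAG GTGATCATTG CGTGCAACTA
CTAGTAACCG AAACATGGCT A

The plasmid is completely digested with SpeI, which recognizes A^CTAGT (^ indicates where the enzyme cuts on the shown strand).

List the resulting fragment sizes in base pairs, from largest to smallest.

103, 38 bp

SpeI sites (ACTAGT) start at positions 82, 120.
SpeI cuts after the first base of each site, so after positions 82, 120.
Circular molecule, 2 cuts → 2 fragments:
  83–120 → 38 bp
  121–141 then 1–82 → 21 + 82 = 103 bp
Sorted largest to smallest: 103, 38 bp.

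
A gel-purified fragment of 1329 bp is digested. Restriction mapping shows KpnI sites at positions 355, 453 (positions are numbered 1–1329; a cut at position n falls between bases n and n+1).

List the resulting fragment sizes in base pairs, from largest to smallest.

Linear molecule, 2 cuts → 3 fragments:
  355 − 0 = 355 bp
  453 − 355 = 98 bp
  1329 − 453 = 876 bp
Sorted largest to smallest: 876, 355, 98 bp.

876, 355, 98 bp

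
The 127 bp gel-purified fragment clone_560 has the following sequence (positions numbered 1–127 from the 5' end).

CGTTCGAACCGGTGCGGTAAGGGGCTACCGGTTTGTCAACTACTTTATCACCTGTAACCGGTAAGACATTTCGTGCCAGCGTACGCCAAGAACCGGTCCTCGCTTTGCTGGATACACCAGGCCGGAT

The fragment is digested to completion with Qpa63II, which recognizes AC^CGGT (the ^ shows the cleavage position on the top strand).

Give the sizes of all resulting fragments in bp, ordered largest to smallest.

35, 34, 30, 19, 9 bp

Qpa63II sites (ACCGGT) start at positions 8, 27, 57, 92.
Qpa63II cuts after base 2 of each site, so after positions 9, 28, 58, 93.
Linear molecule, 4 cuts → 5 fragments:
  1–9 → 9 bp
  10–28 → 19 bp
  29–58 → 30 bp
  59–93 → 35 bp
  94–127 → 34 bp
Sorted largest to smallest: 35, 34, 30, 19, 9 bp.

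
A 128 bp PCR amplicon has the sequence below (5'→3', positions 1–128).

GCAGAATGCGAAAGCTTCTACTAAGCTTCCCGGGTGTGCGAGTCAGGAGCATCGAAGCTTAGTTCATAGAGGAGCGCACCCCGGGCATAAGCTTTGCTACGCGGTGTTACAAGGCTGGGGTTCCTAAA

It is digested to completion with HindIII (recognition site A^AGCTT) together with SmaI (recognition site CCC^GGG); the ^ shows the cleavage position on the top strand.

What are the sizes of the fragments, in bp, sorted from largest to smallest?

HindIII sites (AAGCTT) start at positions 12, 23, 55, 89.
HindIII cuts after the first base of each site, so after positions 12, 23, 55, 89.
SmaI sites (CCCGGG) start at positions 29, 80.
SmaI cuts after base 3 of each site, so after positions 31, 82.
Combined cut positions: 12, 23, 31, 55, 82, 89.
Linear molecule, 6 cuts → 7 fragments:
  1–12 → 12 bp
  13–23 → 11 bp
  24–31 → 8 bp
  32–55 → 24 bp
  56–82 → 27 bp
  83–89 → 7 bp
  90–128 → 39 bp
Sorted largest to smallest: 39, 27, 24, 12, 11, 8, 7 bp.

39, 27, 24, 12, 11, 8, 7 bp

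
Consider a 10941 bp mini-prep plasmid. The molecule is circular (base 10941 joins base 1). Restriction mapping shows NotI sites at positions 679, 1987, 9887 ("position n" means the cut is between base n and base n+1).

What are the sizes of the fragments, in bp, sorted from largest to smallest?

7900, 1733, 1308 bp

Circular molecule, 3 cuts → 3 fragments:
  1987 − 679 = 1308 bp
  9887 − 1987 = 7900 bp
  wrap: 10941 − 9887 + 679 = 1733 bp
Sorted largest to smallest: 7900, 1733, 1308 bp.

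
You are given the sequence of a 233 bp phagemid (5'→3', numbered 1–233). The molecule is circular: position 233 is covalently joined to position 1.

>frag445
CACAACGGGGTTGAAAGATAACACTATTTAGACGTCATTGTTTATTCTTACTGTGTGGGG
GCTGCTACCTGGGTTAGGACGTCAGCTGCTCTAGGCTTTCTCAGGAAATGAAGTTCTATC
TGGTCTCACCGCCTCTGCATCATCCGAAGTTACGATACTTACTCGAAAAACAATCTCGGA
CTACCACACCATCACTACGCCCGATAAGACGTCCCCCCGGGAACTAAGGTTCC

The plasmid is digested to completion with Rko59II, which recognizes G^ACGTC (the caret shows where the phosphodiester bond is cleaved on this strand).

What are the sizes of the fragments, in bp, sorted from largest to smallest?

130, 56, 47 bp

Rko59II sites (GACGTC) start at positions 31, 78, 208.
Rko59II cuts after the first base of each site, so after positions 31, 78, 208.
Circular molecule, 3 cuts → 3 fragments:
  32–78 → 47 bp
  79–208 → 130 bp
  209–233 then 1–31 → 25 + 31 = 56 bp
Sorted largest to smallest: 130, 56, 47 bp.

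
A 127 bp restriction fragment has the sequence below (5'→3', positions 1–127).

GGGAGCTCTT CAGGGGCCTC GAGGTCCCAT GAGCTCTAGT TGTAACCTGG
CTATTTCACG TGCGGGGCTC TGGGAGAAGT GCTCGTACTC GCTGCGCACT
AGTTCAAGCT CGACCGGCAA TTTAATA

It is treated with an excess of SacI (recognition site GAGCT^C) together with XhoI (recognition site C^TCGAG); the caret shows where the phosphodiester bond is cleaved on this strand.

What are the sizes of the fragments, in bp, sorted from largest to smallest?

92, 17, 11, 7 bp

SacI sites (GAGCTC) start at positions 3, 31.
SacI cuts after base 5 of each site (before the last base), so after positions 7, 35.
The XhoI site (CTCGAG) starts at position 18.
XhoI cuts after the first base of each site, so after position 18.
Combined cut positions: 7, 18, 35.
Linear molecule, 3 cuts → 4 fragments:
  1–7 → 7 bp
  8–18 → 11 bp
  19–35 → 17 bp
  36–127 → 92 bp
Sorted largest to smallest: 92, 17, 11, 7 bp.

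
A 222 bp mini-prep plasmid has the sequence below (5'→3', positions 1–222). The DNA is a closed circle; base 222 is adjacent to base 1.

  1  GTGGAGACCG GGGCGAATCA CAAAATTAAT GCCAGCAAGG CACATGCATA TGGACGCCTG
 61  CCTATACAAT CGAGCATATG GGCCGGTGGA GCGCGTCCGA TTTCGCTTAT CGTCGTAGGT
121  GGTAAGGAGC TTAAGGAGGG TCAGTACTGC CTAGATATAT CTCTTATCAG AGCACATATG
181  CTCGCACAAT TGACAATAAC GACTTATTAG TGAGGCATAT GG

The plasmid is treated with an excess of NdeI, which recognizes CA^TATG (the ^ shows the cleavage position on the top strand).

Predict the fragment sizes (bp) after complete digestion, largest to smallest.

NdeI sites (CATATG) start at positions 47, 75, 175, 216.
NdeI cuts after base 2 of each site, so after positions 48, 76, 176, 217.
Circular molecule, 4 cuts → 4 fragments:
  49–76 → 28 bp
  77–176 → 100 bp
  177–217 → 41 bp
  218–222 then 1–48 → 5 + 48 = 53 bp
Sorted largest to smallest: 100, 53, 41, 28 bp.

100, 53, 41, 28 bp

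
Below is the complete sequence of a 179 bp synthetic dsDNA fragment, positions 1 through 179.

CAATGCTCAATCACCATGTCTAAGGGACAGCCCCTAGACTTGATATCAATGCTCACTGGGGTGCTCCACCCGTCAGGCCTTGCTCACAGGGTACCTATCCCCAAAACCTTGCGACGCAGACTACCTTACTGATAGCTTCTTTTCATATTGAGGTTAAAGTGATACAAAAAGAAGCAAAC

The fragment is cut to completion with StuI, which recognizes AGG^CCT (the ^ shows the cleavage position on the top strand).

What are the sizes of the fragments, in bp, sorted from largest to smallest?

The StuI site (AGGCCT) starts at position 75.
StuI cuts after base 3 of each site, so after position 77.
Linear molecule, 1 cut → 2 fragments:
  1–77 → 77 bp
  78–179 → 102 bp
Sorted largest to smallest: 102, 77 bp.

102, 77 bp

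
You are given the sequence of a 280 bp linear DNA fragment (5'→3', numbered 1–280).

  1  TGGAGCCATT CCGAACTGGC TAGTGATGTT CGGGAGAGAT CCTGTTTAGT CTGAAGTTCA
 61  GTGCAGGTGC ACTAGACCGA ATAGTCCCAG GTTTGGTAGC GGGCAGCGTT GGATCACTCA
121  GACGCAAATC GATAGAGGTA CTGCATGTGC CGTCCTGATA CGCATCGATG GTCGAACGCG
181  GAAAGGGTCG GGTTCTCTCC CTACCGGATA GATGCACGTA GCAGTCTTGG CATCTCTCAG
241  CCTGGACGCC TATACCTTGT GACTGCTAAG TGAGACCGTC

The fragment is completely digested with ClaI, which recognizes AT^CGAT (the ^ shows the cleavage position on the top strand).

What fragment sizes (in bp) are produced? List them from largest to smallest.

ClaI sites (ATCGAT) start at positions 128, 164.
ClaI cuts after base 2 of each site, so after positions 129, 165.
Linear molecule, 2 cuts → 3 fragments:
  1–129 → 129 bp
  130–165 → 36 bp
  166–280 → 115 bp
Sorted largest to smallest: 129, 115, 36 bp.

129, 115, 36 bp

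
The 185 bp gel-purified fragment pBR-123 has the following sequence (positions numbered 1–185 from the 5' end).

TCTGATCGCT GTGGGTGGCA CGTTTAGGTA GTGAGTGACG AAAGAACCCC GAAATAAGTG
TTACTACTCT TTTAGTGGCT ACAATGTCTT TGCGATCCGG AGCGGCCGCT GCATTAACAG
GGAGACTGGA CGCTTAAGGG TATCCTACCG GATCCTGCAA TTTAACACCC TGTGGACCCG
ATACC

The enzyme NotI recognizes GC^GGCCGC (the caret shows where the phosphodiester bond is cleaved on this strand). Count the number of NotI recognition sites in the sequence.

GCGGCCGC occurs starting at position 102.
NotI cuts at 1 site.

1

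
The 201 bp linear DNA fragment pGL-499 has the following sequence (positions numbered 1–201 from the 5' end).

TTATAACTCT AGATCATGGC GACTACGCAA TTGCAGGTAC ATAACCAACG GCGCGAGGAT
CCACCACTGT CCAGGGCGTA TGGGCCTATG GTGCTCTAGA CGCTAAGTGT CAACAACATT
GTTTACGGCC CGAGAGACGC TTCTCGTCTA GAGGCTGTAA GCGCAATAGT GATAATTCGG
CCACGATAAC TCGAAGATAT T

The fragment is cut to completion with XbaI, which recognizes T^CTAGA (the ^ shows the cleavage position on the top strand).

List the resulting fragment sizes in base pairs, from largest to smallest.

XbaI sites (TCTAGA) start at positions 8, 95, 147.
XbaI cuts after the first base of each site, so after positions 8, 95, 147.
Linear molecule, 3 cuts → 4 fragments:
  1–8 → 8 bp
  9–95 → 87 bp
  96–147 → 52 bp
  148–201 → 54 bp
Sorted largest to smallest: 87, 54, 52, 8 bp.

87, 54, 52, 8 bp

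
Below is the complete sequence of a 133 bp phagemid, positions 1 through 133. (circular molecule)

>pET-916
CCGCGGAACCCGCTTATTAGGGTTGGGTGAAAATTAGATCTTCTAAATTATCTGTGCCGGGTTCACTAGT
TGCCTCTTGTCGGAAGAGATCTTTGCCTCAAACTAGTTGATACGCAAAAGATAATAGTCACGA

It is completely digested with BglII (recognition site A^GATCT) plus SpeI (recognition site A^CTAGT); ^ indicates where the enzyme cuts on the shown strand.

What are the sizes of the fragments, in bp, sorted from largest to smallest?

67, 29, 22, 15 bp

BglII sites (AGATCT) start at positions 36, 87.
BglII cuts after the first base of each site, so after positions 36, 87.
SpeI sites (ACTAGT) start at positions 65, 102.
SpeI cuts after the first base of each site, so after positions 65, 102.
Combined cut positions: 36, 65, 87, 102.
Circular molecule, 4 cuts → 4 fragments:
  37–65 → 29 bp
  66–87 → 22 bp
  88–102 → 15 bp
  103–133 then 1–36 → 31 + 36 = 67 bp
Sorted largest to smallest: 67, 29, 22, 15 bp.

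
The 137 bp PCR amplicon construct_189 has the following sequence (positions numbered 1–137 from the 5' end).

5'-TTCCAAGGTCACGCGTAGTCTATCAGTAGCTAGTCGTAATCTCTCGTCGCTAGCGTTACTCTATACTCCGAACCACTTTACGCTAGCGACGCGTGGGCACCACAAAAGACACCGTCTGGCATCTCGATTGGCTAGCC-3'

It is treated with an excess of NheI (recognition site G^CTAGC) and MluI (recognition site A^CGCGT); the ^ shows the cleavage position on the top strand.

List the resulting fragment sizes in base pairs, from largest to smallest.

NheI sites (GCTAGC) start at positions 49, 82, 131.
NheI cuts after the first base of each site, so after positions 49, 82, 131.
MluI sites (ACGCGT) start at positions 11, 89.
MluI cuts after the first base of each site, so after positions 11, 89.
Combined cut positions: 11, 49, 82, 89, 131.
Linear molecule, 5 cuts → 6 fragments:
  1–11 → 11 bp
  12–49 → 38 bp
  50–82 → 33 bp
  83–89 → 7 bp
  90–131 → 42 bp
  132–137 → 6 bp
Sorted largest to smallest: 42, 38, 33, 11, 7, 6 bp.

42, 38, 33, 11, 7, 6 bp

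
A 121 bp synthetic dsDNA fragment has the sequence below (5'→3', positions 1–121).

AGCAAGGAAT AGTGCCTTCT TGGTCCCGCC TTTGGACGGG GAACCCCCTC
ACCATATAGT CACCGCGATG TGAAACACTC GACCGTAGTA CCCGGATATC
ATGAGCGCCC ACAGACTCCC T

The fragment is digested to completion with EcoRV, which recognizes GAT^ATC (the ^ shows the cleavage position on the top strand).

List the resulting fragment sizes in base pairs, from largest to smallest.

The EcoRV site (GATATC) starts at position 95.
EcoRV cuts after base 3 of each site, so after position 97.
Linear molecule, 1 cut → 2 fragments:
  1–97 → 97 bp
  98–121 → 24 bp
Sorted largest to smallest: 97, 24 bp.

97, 24 bp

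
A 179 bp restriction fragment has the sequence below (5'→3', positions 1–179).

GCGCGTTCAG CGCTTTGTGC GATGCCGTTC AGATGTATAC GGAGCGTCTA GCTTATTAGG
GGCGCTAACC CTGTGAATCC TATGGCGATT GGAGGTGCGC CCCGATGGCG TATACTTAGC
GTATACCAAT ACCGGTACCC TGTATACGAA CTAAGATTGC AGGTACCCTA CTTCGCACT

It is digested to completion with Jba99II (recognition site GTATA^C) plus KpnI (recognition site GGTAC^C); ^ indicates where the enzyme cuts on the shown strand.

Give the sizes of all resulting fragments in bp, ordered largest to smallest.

75, 39, 20, 13, 13, 11, 8 bp

Jba99II sites (GTATAC) start at positions 35, 110, 121, 142.
Jba99II cuts after base 5 of each site (before the last base), so after positions 39, 114, 125, 146.
KpnI sites (GGTACC) start at positions 134, 162.
KpnI cuts after base 5 of each site (before the last base), so after positions 138, 166.
Combined cut positions: 39, 114, 125, 138, 146, 166.
Linear molecule, 6 cuts → 7 fragments:
  1–39 → 39 bp
  40–114 → 75 bp
  115–125 → 11 bp
  126–138 → 13 bp
  139–146 → 8 bp
  147–166 → 20 bp
  167–179 → 13 bp
Sorted largest to smallest: 75, 39, 20, 13, 13, 11, 8 bp.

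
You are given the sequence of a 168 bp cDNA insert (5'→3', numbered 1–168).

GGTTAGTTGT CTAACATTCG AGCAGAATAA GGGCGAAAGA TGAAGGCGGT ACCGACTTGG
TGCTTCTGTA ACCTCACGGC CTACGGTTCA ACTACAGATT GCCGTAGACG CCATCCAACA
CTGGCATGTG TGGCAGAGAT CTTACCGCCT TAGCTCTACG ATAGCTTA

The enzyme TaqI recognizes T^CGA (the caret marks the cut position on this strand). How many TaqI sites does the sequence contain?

TCGA occurs starting at position 18.
TaqI cuts at 1 site.

1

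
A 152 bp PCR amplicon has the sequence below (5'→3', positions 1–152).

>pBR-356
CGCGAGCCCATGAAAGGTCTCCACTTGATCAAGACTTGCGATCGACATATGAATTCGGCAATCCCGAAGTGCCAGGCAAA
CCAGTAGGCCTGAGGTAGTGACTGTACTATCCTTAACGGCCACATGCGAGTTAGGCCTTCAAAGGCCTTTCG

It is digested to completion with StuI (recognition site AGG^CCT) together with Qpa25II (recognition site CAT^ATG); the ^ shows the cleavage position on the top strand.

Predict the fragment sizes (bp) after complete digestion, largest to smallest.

StuI sites (AGGCCT) start at positions 86, 133, 143.
StuI cuts after base 3 of each site, so after positions 88, 135, 145.
The Qpa25II site (CATATG) starts at position 46.
Qpa25II cuts after base 3 of each site, so after position 48.
Combined cut positions: 48, 88, 135, 145.
Linear molecule, 4 cuts → 5 fragments:
  1–48 → 48 bp
  49–88 → 40 bp
  89–135 → 47 bp
  136–145 → 10 bp
  146–152 → 7 bp
Sorted largest to smallest: 48, 47, 40, 10, 7 bp.

48, 47, 40, 10, 7 bp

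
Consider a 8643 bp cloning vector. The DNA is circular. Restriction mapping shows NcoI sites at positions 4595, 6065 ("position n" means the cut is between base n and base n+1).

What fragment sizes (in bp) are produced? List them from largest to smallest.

7173, 1470 bp

Circular molecule, 2 cuts → 2 fragments:
  6065 − 4595 = 1470 bp
  wrap: 8643 − 6065 + 4595 = 7173 bp
Sorted largest to smallest: 7173, 1470 bp.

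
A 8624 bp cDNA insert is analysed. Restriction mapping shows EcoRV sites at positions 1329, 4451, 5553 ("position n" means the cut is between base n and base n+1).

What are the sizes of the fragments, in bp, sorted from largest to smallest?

3122, 3071, 1329, 1102 bp

Linear molecule, 3 cuts → 4 fragments:
  1329 − 0 = 1329 bp
  4451 − 1329 = 3122 bp
  5553 − 4451 = 1102 bp
  8624 − 5553 = 3071 bp
Sorted largest to smallest: 3122, 3071, 1329, 1102 bp.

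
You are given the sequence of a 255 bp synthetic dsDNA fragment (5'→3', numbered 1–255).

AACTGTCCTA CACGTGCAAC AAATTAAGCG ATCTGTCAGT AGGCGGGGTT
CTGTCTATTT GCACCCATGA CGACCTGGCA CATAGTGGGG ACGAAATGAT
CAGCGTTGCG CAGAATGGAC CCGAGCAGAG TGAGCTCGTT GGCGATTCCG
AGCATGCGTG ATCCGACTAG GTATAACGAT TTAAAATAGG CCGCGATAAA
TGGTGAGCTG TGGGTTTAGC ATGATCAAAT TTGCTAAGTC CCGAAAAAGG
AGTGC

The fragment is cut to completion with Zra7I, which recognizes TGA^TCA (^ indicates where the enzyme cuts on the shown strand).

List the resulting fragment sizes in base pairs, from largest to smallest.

125, 99, 31 bp

Zra7I sites (TGATCA) start at positions 97, 222.
Zra7I cuts after base 3 of each site, so after positions 99, 224.
Linear molecule, 2 cuts → 3 fragments:
  1–99 → 99 bp
  100–224 → 125 bp
  225–255 → 31 bp
Sorted largest to smallest: 125, 99, 31 bp.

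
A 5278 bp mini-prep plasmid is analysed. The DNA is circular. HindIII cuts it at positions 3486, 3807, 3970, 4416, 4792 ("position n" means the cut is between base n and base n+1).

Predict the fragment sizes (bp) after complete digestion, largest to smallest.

Circular molecule, 5 cuts → 5 fragments:
  3807 − 3486 = 321 bp
  3970 − 3807 = 163 bp
  4416 − 3970 = 446 bp
  4792 − 4416 = 376 bp
  wrap: 5278 − 4792 + 3486 = 3972 bp
Sorted largest to smallest: 3972, 446, 376, 321, 163 bp.

3972, 446, 376, 321, 163 bp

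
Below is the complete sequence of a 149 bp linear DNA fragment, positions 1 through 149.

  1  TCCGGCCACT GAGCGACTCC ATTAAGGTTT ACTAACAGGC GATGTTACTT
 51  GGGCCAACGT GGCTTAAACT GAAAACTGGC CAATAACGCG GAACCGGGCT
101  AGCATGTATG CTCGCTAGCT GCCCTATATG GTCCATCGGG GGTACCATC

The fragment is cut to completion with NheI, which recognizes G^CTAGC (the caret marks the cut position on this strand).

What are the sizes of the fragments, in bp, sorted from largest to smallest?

98, 35, 16 bp

NheI sites (GCTAGC) start at positions 98, 114.
NheI cuts after the first base of each site, so after positions 98, 114.
Linear molecule, 2 cuts → 3 fragments:
  1–98 → 98 bp
  99–114 → 16 bp
  115–149 → 35 bp
Sorted largest to smallest: 98, 35, 16 bp.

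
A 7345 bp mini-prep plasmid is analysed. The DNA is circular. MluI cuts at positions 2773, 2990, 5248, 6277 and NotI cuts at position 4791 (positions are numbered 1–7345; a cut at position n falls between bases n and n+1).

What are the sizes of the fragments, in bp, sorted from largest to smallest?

Combined cut positions (sorted): 2773, 2990, 4791, 5248, 6277.
Circular molecule, 5 cuts → 5 fragments:
  2990 − 2773 = 217 bp
  4791 − 2990 = 1801 bp
  5248 − 4791 = 457 bp
  6277 − 5248 = 1029 bp
  wrap: 7345 − 6277 + 2773 = 3841 bp
Sorted largest to smallest: 3841, 1801, 1029, 457, 217 bp.

3841, 1801, 1029, 457, 217 bp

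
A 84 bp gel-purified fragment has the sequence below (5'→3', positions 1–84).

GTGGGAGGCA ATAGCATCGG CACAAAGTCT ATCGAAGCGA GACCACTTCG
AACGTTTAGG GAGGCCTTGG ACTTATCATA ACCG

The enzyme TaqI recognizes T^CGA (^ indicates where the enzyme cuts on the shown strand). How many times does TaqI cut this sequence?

TCGA occurs starting at positions 32, 48.
TaqI cuts at 2 sites.

2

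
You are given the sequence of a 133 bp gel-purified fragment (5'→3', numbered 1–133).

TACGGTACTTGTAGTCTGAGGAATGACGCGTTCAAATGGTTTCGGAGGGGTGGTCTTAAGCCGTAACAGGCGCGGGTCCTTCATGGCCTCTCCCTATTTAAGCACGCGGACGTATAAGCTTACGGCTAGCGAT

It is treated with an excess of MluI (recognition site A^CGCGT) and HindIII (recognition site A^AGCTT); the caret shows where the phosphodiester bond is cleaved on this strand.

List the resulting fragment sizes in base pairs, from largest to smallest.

The MluI site (ACGCGT) starts at position 26.
MluI cuts after the first base of each site, so after position 26.
The HindIII site (AAGCTT) starts at position 116.
HindIII cuts after the first base of each site, so after position 116.
Combined cut positions: 26, 116.
Linear molecule, 2 cuts → 3 fragments:
  1–26 → 26 bp
  27–116 → 90 bp
  117–133 → 17 bp
Sorted largest to smallest: 90, 26, 17 bp.

90, 26, 17 bp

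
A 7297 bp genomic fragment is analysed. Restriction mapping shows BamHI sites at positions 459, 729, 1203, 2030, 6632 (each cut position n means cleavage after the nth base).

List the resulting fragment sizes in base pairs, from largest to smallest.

Linear molecule, 5 cuts → 6 fragments:
  459 − 0 = 459 bp
  729 − 459 = 270 bp
  1203 − 729 = 474 bp
  2030 − 1203 = 827 bp
  6632 − 2030 = 4602 bp
  7297 − 6632 = 665 bp
Sorted largest to smallest: 4602, 827, 665, 474, 459, 270 bp.

4602, 827, 665, 474, 459, 270 bp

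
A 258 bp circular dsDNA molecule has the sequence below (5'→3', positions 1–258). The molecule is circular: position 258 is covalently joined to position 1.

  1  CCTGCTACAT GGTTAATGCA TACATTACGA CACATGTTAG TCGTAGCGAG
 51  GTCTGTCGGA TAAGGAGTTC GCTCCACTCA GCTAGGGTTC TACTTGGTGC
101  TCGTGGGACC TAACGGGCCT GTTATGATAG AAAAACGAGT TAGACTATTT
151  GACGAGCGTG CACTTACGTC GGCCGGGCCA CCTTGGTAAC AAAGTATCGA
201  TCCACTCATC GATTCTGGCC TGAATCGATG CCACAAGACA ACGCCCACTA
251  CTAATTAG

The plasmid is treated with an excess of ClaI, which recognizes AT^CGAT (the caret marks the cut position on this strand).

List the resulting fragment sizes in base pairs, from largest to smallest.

ClaI sites (ATCGAT) start at positions 196, 208, 224.
ClaI cuts after base 2 of each site, so after positions 197, 209, 225.
Circular molecule, 3 cuts → 3 fragments:
  198–209 → 12 bp
  210–225 → 16 bp
  226–258 then 1–197 → 33 + 197 = 230 bp
Sorted largest to smallest: 230, 16, 12 bp.

230, 16, 12 bp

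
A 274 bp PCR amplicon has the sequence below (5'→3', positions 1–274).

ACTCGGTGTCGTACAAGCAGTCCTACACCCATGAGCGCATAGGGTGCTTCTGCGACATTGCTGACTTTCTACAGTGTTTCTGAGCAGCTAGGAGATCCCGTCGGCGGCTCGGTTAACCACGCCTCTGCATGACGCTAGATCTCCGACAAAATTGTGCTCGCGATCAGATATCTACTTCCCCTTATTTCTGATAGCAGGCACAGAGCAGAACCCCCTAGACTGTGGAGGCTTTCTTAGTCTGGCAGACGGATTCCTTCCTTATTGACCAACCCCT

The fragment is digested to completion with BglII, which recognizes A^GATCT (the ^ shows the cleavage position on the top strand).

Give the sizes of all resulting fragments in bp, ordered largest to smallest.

137, 137 bp

The BglII site (AGATCT) starts at position 137.
BglII cuts after the first base of each site, so after position 137.
Linear molecule, 1 cut → 2 fragments:
  1–137 → 137 bp
  138–274 → 137 bp
Sorted largest to smallest: 137, 137 bp.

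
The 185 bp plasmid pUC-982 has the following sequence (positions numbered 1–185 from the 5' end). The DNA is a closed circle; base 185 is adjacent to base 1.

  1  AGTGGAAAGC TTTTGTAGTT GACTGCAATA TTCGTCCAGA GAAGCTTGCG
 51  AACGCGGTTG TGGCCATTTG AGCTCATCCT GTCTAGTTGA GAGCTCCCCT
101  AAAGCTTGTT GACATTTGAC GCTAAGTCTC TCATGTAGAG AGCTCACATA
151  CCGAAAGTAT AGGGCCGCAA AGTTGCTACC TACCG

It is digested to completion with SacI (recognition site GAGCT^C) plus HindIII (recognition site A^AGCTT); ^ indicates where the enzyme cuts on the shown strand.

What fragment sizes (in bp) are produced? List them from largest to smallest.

48, 42, 35, 32, 21, 7 bp

SacI sites (GAGCTC) start at positions 70, 91, 140.
SacI cuts after base 5 of each site (before the last base), so after positions 74, 95, 144.
HindIII sites (AAGCTT) start at positions 7, 42, 102.
HindIII cuts after the first base of each site, so after positions 7, 42, 102.
Combined cut positions: 7, 42, 74, 95, 102, 144.
Circular molecule, 6 cuts → 6 fragments:
  8–42 → 35 bp
  43–74 → 32 bp
  75–95 → 21 bp
  96–102 → 7 bp
  103–144 → 42 bp
  145–185 then 1–7 → 41 + 7 = 48 bp
Sorted largest to smallest: 48, 42, 35, 32, 21, 7 bp.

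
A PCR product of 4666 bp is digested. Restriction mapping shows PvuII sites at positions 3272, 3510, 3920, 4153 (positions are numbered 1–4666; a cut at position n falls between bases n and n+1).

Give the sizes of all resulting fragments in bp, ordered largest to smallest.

Linear molecule, 4 cuts → 5 fragments:
  3272 − 0 = 3272 bp
  3510 − 3272 = 238 bp
  3920 − 3510 = 410 bp
  4153 − 3920 = 233 bp
  4666 − 4153 = 513 bp
Sorted largest to smallest: 3272, 513, 410, 238, 233 bp.

3272, 513, 410, 238, 233 bp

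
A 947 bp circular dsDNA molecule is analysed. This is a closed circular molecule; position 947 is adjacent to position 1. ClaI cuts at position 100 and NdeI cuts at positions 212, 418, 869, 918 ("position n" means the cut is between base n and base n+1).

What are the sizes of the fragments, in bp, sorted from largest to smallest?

Combined cut positions (sorted): 100, 212, 418, 869, 918.
Circular molecule, 5 cuts → 5 fragments:
  212 − 100 = 112 bp
  418 − 212 = 206 bp
  869 − 418 = 451 bp
  918 − 869 = 49 bp
  wrap: 947 − 918 + 100 = 129 bp
Sorted largest to smallest: 451, 206, 129, 112, 49 bp.

451, 206, 129, 112, 49 bp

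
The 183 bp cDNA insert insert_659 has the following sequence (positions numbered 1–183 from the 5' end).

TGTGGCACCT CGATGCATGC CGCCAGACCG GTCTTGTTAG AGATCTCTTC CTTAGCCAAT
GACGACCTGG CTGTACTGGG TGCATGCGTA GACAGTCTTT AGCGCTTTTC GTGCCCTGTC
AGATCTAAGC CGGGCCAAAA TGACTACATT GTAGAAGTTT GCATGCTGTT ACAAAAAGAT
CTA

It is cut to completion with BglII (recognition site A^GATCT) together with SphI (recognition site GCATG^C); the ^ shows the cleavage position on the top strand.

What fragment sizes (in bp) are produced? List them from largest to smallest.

BglII sites (AGATCT) start at positions 41, 121, 177.
BglII cuts after the first base of each site, so after positions 41, 121, 177.
SphI sites (GCATGC) start at positions 15, 82, 161.
SphI cuts after base 5 of each site (before the last base), so after positions 19, 86, 165.
Combined cut positions: 19, 41, 86, 121, 165, 177.
Linear molecule, 6 cuts → 7 fragments:
  1–19 → 19 bp
  20–41 → 22 bp
  42–86 → 45 bp
  87–121 → 35 bp
  122–165 → 44 bp
  166–177 → 12 bp
  178–183 → 6 bp
Sorted largest to smallest: 45, 44, 35, 22, 19, 12, 6 bp.

45, 44, 35, 22, 19, 12, 6 bp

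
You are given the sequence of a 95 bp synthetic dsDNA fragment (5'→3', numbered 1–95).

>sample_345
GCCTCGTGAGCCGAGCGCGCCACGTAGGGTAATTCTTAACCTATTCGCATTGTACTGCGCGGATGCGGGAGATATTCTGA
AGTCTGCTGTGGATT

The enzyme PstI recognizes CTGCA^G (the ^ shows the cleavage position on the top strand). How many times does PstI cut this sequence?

0

No occurrence of CTGCAG is present in the sequence.
PstI does not cut: 0 sites.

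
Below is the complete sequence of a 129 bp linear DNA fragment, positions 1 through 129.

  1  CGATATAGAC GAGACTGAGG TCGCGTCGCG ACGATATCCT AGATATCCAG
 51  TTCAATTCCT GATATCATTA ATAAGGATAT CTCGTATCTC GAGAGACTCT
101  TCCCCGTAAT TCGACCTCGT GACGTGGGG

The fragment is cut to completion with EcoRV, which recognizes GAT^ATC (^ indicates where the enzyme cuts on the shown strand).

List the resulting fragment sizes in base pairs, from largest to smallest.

51, 35, 19, 15, 9 bp

EcoRV sites (GATATC) start at positions 33, 42, 61, 76.
EcoRV cuts after base 3 of each site, so after positions 35, 44, 63, 78.
Linear molecule, 4 cuts → 5 fragments:
  1–35 → 35 bp
  36–44 → 9 bp
  45–63 → 19 bp
  64–78 → 15 bp
  79–129 → 51 bp
Sorted largest to smallest: 51, 35, 19, 15, 9 bp.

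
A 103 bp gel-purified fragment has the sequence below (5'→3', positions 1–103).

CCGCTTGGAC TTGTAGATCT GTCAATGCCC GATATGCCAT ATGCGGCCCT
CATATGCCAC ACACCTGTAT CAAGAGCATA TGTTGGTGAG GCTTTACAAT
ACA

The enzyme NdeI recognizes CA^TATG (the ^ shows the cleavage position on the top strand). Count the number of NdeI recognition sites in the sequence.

CATATG occurs starting at positions 38, 51, 77.
NdeI cuts at 3 sites.

3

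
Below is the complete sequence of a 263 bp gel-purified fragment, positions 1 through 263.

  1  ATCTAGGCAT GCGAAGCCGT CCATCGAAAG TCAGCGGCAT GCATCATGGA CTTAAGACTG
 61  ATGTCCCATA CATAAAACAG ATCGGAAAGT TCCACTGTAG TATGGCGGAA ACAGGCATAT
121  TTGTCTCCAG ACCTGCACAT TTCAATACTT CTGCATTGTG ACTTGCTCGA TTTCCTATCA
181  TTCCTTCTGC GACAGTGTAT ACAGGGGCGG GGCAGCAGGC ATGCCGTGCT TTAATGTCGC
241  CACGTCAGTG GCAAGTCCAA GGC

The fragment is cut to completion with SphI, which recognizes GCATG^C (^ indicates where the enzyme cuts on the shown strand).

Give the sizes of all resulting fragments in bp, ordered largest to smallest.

182, 40, 30, 11 bp

SphI sites (GCATGC) start at positions 7, 37, 219.
SphI cuts after base 5 of each site (before the last base), so after positions 11, 41, 223.
Linear molecule, 3 cuts → 4 fragments:
  1–11 → 11 bp
  12–41 → 30 bp
  42–223 → 182 bp
  224–263 → 40 bp
Sorted largest to smallest: 182, 40, 30, 11 bp.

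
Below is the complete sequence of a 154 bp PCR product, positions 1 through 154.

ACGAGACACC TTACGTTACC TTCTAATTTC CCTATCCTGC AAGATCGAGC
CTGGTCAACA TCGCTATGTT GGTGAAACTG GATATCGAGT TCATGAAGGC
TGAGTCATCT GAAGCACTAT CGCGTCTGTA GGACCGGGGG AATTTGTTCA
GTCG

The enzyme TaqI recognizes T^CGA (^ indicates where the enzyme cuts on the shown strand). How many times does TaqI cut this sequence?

2

TCGA occurs starting at positions 45, 85.
TaqI cuts at 2 sites.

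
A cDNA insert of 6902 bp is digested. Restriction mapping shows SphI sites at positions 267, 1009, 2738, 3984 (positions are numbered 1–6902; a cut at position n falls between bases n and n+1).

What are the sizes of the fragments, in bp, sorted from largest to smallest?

Linear molecule, 4 cuts → 5 fragments:
  267 − 0 = 267 bp
  1009 − 267 = 742 bp
  2738 − 1009 = 1729 bp
  3984 − 2738 = 1246 bp
  6902 − 3984 = 2918 bp
Sorted largest to smallest: 2918, 1729, 1246, 742, 267 bp.

2918, 1729, 1246, 742, 267 bp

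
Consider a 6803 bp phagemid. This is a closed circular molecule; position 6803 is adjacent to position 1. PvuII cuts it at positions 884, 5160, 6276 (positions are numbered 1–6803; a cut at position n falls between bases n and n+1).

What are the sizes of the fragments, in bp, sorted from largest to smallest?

4276, 1411, 1116 bp

Circular molecule, 3 cuts → 3 fragments:
  5160 − 884 = 4276 bp
  6276 − 5160 = 1116 bp
  wrap: 6803 − 6276 + 884 = 1411 bp
Sorted largest to smallest: 4276, 1411, 1116 bp.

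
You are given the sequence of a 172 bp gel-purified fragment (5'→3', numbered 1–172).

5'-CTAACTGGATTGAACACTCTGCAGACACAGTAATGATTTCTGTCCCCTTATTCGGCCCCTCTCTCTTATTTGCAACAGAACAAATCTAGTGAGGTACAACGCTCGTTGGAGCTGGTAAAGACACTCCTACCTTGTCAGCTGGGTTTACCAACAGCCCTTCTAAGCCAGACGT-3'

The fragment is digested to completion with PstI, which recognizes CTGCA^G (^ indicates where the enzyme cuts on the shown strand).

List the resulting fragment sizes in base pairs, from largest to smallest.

The PstI site (CTGCAG) starts at position 19.
PstI cuts after base 5 of each site (before the last base), so after position 23.
Linear molecule, 1 cut → 2 fragments:
  1–23 → 23 bp
  24–172 → 149 bp
Sorted largest to smallest: 149, 23 bp.

149, 23 bp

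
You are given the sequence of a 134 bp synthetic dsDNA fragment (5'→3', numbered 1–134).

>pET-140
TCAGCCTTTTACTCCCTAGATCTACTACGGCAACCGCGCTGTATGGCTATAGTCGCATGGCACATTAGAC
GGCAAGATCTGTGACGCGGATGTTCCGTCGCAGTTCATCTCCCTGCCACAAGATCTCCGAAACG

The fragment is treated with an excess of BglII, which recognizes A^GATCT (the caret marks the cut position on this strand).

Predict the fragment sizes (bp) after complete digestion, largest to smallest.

BglII sites (AGATCT) start at positions 18, 75, 121.
BglII cuts after the first base of each site, so after positions 18, 75, 121.
Linear molecule, 3 cuts → 4 fragments:
  1–18 → 18 bp
  19–75 → 57 bp
  76–121 → 46 bp
  122–134 → 13 bp
Sorted largest to smallest: 57, 46, 18, 13 bp.

57, 46, 18, 13 bp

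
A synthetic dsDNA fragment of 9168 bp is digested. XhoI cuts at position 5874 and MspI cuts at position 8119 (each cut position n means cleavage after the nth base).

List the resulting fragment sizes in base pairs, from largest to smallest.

5874, 2245, 1049 bp

Combined cut positions (sorted): 5874, 8119.
Linear molecule, 2 cuts → 3 fragments:
  5874 − 0 = 5874 bp
  8119 − 5874 = 2245 bp
  9168 − 8119 = 1049 bp
Sorted largest to smallest: 5874, 2245, 1049 bp.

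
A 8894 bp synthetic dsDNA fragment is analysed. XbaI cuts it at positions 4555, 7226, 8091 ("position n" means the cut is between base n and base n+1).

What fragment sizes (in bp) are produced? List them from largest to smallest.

4555, 2671, 865, 803 bp

Linear molecule, 3 cuts → 4 fragments:
  4555 − 0 = 4555 bp
  7226 − 4555 = 2671 bp
  8091 − 7226 = 865 bp
  8894 − 8091 = 803 bp
Sorted largest to smallest: 4555, 2671, 865, 803 bp.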